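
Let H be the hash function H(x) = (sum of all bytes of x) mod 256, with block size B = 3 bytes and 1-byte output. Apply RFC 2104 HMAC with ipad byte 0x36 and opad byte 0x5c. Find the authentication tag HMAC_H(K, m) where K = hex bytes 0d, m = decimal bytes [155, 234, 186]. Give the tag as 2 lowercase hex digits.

ef

Key hex bytes 0d is 1 byte ≤ B = 3; zero-pad to 3 bytes: K' = 0d 00 00.
K' ⊕ ipad = 3b 36 36.  K' ⊕ opad = 51 5c 5c.
Inner input = (K'⊕ipad) ∥ m = 3b 36 36 ∥ 9b ea ba.
Inner hash: sum = 59+54+54+155+234+186 = 742; mod 256 = 230 → e6.
Outer input = (K'⊕opad) ∥ inner = 51 5c 5c ∥ e6.
Outer hash (tag): sum = 81+92+92+230 = 495; mod 256 = 239 → ef.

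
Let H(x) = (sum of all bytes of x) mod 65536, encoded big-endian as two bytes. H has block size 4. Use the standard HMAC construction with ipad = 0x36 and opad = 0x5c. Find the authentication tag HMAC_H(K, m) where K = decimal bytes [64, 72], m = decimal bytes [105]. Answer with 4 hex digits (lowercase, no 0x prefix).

01b2

Key decimal bytes [64, 72] = 40 48 is 2 bytes ≤ B = 4; zero-pad to 4 bytes: K' = 40 48 00 00.
K' ⊕ ipad = 76 7e 36 36.  K' ⊕ opad = 1c 14 5c 5c.
Inner input = (K'⊕ipad) ∥ m = 76 7e 36 36 ∥ 69.
Inner hash: sum = 118+126+54+54+105 = 457 → 01 c9.
Outer input = (K'⊕opad) ∥ inner = 1c 14 5c 5c ∥ 01 c9.
Outer hash (tag): sum = 28+20+92+92+1+201 = 434 → 01 b2.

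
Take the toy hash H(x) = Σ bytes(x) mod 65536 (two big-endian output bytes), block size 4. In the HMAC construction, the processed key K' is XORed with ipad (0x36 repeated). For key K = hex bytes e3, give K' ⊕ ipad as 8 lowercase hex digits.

Key hex bytes e3 is 1 byte ≤ B = 4; zero-pad to 4 bytes: K' = e3 00 00 00.
XOR each byte with 0x36: e3⊕36=d5, 00⊕36=36, 00⊕36=36, 00⊕36=36.

d5363636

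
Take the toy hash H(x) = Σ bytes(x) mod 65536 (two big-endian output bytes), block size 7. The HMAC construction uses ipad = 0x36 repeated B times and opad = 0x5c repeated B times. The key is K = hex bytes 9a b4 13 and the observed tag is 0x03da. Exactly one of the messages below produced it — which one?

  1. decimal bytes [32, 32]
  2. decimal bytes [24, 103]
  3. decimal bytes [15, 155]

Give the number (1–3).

1

Key hex bytes 9a b4 13 is 3 bytes ≤ B = 7; zero-pad to 7 bytes: K' = 9a b4 13 00 00 00 00.
K' ⊕ ipad = ac 82 25 36 36 36 36; K' ⊕ opad = c6 e8 4f 5c 5c 5c 5c.
m1: inner = H(ac 82 25 36 36 36 36 20 20) = 02 6b; tag = H(c6 e8 4f 5c 5c 5c 5c 02 6b) = 03da ← matches
m2: inner = H(ac 82 25 36 36 36 36 18 67) = 02 aa; tag = H(c6 e8 4f 5c 5c 5c 5c 02 aa) = 0419
m3: inner = H(ac 82 25 36 36 36 36 0f 9b) = 02 d5; tag = H(c6 e8 4f 5c 5c 5c 5c 02 d5) = 0444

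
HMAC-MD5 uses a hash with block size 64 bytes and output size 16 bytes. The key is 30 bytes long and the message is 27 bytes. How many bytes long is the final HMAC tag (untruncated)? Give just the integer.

16

The tag is one MD5 digest: 16 bytes.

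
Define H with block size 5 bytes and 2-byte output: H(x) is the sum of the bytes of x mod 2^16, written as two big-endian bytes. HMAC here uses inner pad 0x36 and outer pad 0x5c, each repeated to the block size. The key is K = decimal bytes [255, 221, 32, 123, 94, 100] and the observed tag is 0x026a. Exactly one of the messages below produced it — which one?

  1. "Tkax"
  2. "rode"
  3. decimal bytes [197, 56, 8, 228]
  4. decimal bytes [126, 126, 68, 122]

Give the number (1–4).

2

Key decimal bytes [255, 221, 32, 123, 94, 100] = ff dd 20 7b 5e 64 is 6 bytes > B = 5, so hash it first: H(key) = 03 39, then zero-pad to 5 bytes: K' = 03 39 00 00 00.
K' ⊕ ipad = 35 0f 36 36 36; K' ⊕ opad = 5f 65 5c 5c 5c.
m1: inner = H(35 0f 36 36 36 54 6b 61 78) = 02 7e; tag = H(5f 65 5c 5c 5c 02 7e) = 0258
m2: inner = H(35 0f 36 36 36 72 6f 64 65) = 02 90; tag = H(5f 65 5c 5c 5c 02 90) = 026a ← matches
m3: inner = H(35 0f 36 36 36 c5 38 08 e4) = 02 cf; tag = H(5f 65 5c 5c 5c 02 cf) = 02a9
m4: inner = H(35 0f 36 36 36 7e 7e 44 7a) = 02 a0; tag = H(5f 65 5c 5c 5c 02 a0) = 027a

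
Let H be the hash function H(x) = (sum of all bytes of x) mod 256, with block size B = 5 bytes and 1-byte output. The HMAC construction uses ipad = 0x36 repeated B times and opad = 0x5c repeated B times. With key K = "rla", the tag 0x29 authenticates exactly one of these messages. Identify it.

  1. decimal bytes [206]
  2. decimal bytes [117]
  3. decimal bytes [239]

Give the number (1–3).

Key "rla" = 72 6c 61 is 3 bytes ≤ B = 5; zero-pad to 5 bytes: K' = 72 6c 61 00 00.
K' ⊕ ipad = 44 5a 57 36 36; K' ⊕ opad = 2e 30 3d 5c 5c.
m1: inner = H(44 5a 57 36 36 ce) = 2f; tag = H(2e 30 3d 5c 5c 2f) = 82
m2: inner = H(44 5a 57 36 36 75) = d6; tag = H(2e 30 3d 5c 5c d6) = 29 ← matches
m3: inner = H(44 5a 57 36 36 ef) = 50; tag = H(2e 30 3d 5c 5c 50) = a3

2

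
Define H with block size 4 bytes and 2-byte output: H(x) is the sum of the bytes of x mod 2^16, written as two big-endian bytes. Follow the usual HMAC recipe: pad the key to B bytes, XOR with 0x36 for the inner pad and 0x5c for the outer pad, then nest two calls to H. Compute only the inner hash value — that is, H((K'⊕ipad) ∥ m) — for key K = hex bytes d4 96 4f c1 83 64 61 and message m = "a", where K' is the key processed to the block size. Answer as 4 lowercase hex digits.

01f6

Key hex bytes d4 96 4f c1 83 64 61 is 7 bytes > B = 4, so hash it first: H(key) = 03 c2, then zero-pad to 4 bytes: K' = 03 c2 00 00.
K' ⊕ ipad = 35 f4 36 36.
Inner input = 35 f4 36 36 ∥ 61.
Inner hash: sum = 53+244+54+54+97 = 502 → 01 f6.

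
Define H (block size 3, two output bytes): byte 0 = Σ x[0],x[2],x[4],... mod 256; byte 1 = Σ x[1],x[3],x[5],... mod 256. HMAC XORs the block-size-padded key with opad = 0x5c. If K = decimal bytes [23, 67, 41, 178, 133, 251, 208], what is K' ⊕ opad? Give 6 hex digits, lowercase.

Key decimal bytes [23, 67, 41, 178, 133, 251, 208] = 17 43 29 b2 85 fb d0 is 7 bytes > B = 3, so hash it first: H(key) = 95 f0, then zero-pad to 3 bytes: K' = 95 f0 00.
XOR each byte with 0x5c: 95⊕5c=c9, f0⊕5c=ac, 00⊕5c=5c.

c9ac5c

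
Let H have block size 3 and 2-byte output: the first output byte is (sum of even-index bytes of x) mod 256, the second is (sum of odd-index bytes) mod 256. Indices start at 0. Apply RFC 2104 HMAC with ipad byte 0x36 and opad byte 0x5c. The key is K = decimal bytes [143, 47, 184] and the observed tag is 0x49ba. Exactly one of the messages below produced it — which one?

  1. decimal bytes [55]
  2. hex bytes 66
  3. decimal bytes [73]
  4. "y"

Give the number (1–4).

Key decimal bytes [143, 47, 184] = 8f 2f b8 is exactly B = 3 bytes: K' = 8f 2f b8.
K' ⊕ ipad = b9 19 8e; K' ⊕ opad = d3 73 e4.
m1: inner = H(b9 19 8e 37) = 47 50; tag = H(d3 73 e4 47 50) = 07ba
m2: inner = H(b9 19 8e 66) = 47 7f; tag = H(d3 73 e4 47 7f) = 36ba
m3: inner = H(b9 19 8e 49) = 47 62; tag = H(d3 73 e4 47 62) = 19ba
m4: inner = H(b9 19 8e 79) = 47 92; tag = H(d3 73 e4 47 92) = 49ba ← matches

4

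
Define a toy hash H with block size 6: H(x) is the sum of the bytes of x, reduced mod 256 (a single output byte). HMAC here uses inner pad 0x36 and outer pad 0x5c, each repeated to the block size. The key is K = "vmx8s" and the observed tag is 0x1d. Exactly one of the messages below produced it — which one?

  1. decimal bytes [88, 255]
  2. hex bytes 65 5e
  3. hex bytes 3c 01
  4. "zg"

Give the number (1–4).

Key "vmx8s" = 76 6d 78 38 73 is 5 bytes ≤ B = 6; zero-pad to 6 bytes: K' = 76 6d 78 38 73 00.
K' ⊕ ipad = 40 5b 4e 0e 45 36; K' ⊕ opad = 2a 31 24 64 2f 5c.
m1: inner = H(40 5b 4e 0e 45 36 58 ff) = c9; tag = H(2a 31 24 64 2f 5c c9) = 37
m2: inner = H(40 5b 4e 0e 45 36 65 5e) = 35; tag = H(2a 31 24 64 2f 5c 35) = a3
m3: inner = H(40 5b 4e 0e 45 36 3c 01) = af; tag = H(2a 31 24 64 2f 5c af) = 1d ← matches
m4: inner = H(40 5b 4e 0e 45 36 7a 67) = 53; tag = H(2a 31 24 64 2f 5c 53) = c1

3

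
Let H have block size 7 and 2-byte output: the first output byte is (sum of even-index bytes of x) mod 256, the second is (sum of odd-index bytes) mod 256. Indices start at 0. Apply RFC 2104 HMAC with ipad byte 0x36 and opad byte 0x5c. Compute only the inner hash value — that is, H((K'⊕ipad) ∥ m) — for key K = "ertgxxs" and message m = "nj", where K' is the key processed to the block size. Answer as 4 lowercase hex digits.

Key "ertgxxs" = 65 72 74 67 78 78 73 is exactly B = 7 bytes: K' = 65 72 74 67 78 78 73.
K' ⊕ ipad = 53 44 42 51 4e 4e 45.
Inner input = 53 44 42 51 4e 4e 45 ∥ 6e 6a.
Inner hash: even-index sum = 402 mod 256 = 146; odd-index sum = 337 mod 256 = 81 → 92 51.

9251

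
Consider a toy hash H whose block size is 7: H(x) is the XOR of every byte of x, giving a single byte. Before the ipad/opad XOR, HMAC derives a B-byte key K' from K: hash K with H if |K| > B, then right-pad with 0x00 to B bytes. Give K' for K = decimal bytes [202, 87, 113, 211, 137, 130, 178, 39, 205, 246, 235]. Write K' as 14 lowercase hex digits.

|K| = 11 > B = 7, so first hash the key.
H(K): XOR ca⊕57⊕71⊕d3⊕89⊕82⊕b2⊕27⊕cd⊕f6⊕eb = 71.
Zero-pad H(K) = 71 to 7 bytes: K' = 71 00 00 00 00 00 00.

71000000000000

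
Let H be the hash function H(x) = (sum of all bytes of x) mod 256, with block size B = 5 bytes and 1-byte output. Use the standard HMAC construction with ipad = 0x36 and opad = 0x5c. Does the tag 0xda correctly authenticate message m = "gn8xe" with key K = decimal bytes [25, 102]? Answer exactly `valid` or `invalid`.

Key decimal bytes [25, 102] = 19 66 is 2 bytes ≤ B = 5; zero-pad to 5 bytes: K' = 19 66 00 00 00.
K' ⊕ ipad = 2f 50 36 36 36; K' ⊕ opad = 45 3a 5c 5c 5c.
Inner hash: sum = 47+80+54+54+54+103+110+56+120+101 = 779; mod 256 = 11 → 0b.
Outer hash (recomputed tag): sum = 69+58+92+92+92+11 = 414; mod 256 = 158 → 9e.
Recomputed tag = 9e; claimed = da → mismatch.

invalid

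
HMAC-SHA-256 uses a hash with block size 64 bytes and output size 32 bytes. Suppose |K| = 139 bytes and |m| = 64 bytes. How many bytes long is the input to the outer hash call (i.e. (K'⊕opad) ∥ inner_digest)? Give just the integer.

Key is 139 > 64 bytes, so it is hashed to 32 bytes then zero-padded to 64: |K'| = 64.
Outer input = (K'⊕opad) ∥ H(inner) → 64 + 32 = 96 bytes.

96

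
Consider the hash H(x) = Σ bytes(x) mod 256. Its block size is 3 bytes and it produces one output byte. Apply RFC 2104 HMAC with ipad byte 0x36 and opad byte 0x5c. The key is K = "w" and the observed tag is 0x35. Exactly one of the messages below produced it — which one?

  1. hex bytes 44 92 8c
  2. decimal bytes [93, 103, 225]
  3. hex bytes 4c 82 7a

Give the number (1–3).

Key "w" = 77 is 1 byte ≤ B = 3; zero-pad to 3 bytes: K' = 77 00 00.
K' ⊕ ipad = 41 36 36; K' ⊕ opad = 2b 5c 5c.
m1: inner = H(41 36 36 44 92 8c) = 0f; tag = H(2b 5c 5c 0f) = f2
m2: inner = H(41 36 36 5d 67 e1) = 52; tag = H(2b 5c 5c 52) = 35 ← matches
m3: inner = H(41 36 36 4c 82 7a) = f5; tag = H(2b 5c 5c f5) = d8

2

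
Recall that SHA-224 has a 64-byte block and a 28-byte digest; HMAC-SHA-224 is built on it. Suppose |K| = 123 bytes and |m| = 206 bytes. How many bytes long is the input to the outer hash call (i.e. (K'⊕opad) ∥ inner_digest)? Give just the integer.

Key is 123 > 64 bytes, so it is hashed to 28 bytes then zero-padded to 64: |K'| = 64.
Outer input = (K'⊕opad) ∥ H(inner) → 64 + 28 = 92 bytes.

92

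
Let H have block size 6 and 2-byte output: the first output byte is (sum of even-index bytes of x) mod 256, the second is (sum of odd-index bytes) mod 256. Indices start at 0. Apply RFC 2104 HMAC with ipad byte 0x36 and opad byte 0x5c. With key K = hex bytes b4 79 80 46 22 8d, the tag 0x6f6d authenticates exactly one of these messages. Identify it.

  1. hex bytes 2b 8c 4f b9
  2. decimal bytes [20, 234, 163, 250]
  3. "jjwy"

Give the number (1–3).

3

Key hex bytes b4 79 80 46 22 8d is exactly B = 6 bytes: K' = b4 79 80 46 22 8d.
K' ⊕ ipad = 82 4f b6 70 14 bb; K' ⊕ opad = e8 25 dc 1a 7e d1.
m1: inner = H(82 4f b6 70 14 bb 2b 8c 4f b9) = c6 bf; tag = H(e8 25 dc 1a 7e d1 c6 bf) = 08cf
m2: inner = H(82 4f b6 70 14 bb 14 ea a3 fa) = 03 5e; tag = H(e8 25 dc 1a 7e d1 03 5e) = 456e
m3: inner = H(82 4f b6 70 14 bb 6a 6a 77 79) = 2d 5d; tag = H(e8 25 dc 1a 7e d1 2d 5d) = 6f6d ← matches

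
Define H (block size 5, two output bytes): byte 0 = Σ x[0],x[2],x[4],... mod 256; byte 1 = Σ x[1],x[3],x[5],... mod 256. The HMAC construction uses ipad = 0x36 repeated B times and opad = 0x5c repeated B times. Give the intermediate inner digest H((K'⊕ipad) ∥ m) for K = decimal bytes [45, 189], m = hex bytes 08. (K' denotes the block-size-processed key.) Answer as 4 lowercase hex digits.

87c9

Key decimal bytes [45, 189] = 2d bd is 2 bytes ≤ B = 5; zero-pad to 5 bytes: K' = 2d bd 00 00 00.
K' ⊕ ipad = 1b 8b 36 36 36.
Inner input = 1b 8b 36 36 36 ∥ 08.
Inner hash: even-index sum = 135 mod 256 = 135; odd-index sum = 201 mod 256 = 201 → 87 c9.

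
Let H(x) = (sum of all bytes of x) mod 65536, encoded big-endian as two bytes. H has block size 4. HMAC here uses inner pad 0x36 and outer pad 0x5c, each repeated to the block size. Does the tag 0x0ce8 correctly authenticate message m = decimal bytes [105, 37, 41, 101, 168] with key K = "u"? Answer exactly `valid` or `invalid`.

Key "u" = 75 is 1 byte ≤ B = 4; zero-pad to 4 bytes: K' = 75 00 00 00.
K' ⊕ ipad = 43 36 36 36; K' ⊕ opad = 29 5c 5c 5c.
Inner hash: sum = 67+54+54+54+105+37+41+101+168 = 681 → 02 a9.
Outer hash (recomputed tag): sum = 41+92+92+92+2+169 = 488 → 01 e8.
Recomputed tag = 01e8; claimed = 0ce8 → mismatch.

invalid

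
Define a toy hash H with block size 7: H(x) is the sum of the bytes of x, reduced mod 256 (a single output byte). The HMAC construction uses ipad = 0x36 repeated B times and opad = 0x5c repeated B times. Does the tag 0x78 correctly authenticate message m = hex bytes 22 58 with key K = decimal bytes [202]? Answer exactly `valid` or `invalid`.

valid

Key decimal bytes [202] = ca is 1 byte ≤ B = 7; zero-pad to 7 bytes: K' = ca 00 00 00 00 00 00.
K' ⊕ ipad = fc 36 36 36 36 36 36; K' ⊕ opad = 96 5c 5c 5c 5c 5c 5c.
Inner hash: sum = 252+54+54+54+54+54+54+34+88 = 698; mod 256 = 186 → ba.
Outer hash (recomputed tag): sum = 150+92+92+92+92+92+92+186 = 888; mod 256 = 120 → 78.
Recomputed tag = 78; claimed = 78 → match.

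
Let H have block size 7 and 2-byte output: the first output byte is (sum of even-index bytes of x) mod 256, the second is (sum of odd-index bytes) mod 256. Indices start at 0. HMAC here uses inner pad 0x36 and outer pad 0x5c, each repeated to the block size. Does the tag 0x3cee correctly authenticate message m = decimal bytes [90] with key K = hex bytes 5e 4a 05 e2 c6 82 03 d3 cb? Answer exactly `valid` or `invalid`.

invalid

Key hex bytes 5e 4a 05 e2 c6 82 03 d3 cb is 9 bytes > B = 7, so hash it first: H(key) = f7 81, then zero-pad to 7 bytes: K' = f7 81 00 00 00 00 00.
K' ⊕ ipad = c1 b7 36 36 36 36 36; K' ⊕ opad = ab dd 5c 5c 5c 5c 5c.
Inner hash: even-index sum = 355 mod 256 = 99; odd-index sum = 381 mod 256 = 125 → 63 7d.
Outer hash (recomputed tag): even-index sum = 572 mod 256 = 60; odd-index sum = 504 mod 256 = 248 → 3c f8.
Recomputed tag = 3cf8; claimed = 3cee → mismatch.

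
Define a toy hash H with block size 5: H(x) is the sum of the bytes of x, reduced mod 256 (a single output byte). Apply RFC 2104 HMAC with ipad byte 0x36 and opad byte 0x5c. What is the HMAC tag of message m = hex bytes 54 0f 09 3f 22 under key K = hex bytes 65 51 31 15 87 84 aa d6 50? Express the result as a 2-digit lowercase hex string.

Key hex bytes 65 51 31 15 87 84 aa d6 50 is 9 bytes > B = 5, so hash it first: H(key) = d7, then zero-pad to 5 bytes: K' = d7 00 00 00 00.
K' ⊕ ipad = e1 36 36 36 36.  K' ⊕ opad = 8b 5c 5c 5c 5c.
Inner input = (K'⊕ipad) ∥ m = e1 36 36 36 36 ∥ 54 0f 09 3f 22.
Inner hash: sum = 225+54+54+54+54+84+15+9+63+34 = 646; mod 256 = 134 → 86.
Outer input = (K'⊕opad) ∥ inner = 8b 5c 5c 5c 5c ∥ 86.
Outer hash (tag): sum = 139+92+92+92+92+134 = 641; mod 256 = 129 → 81.

81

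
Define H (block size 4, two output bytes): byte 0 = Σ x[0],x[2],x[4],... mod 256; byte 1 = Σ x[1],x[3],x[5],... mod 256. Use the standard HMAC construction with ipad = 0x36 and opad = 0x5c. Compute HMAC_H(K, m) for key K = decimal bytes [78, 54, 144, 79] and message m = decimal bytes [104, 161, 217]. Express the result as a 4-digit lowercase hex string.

Key decimal bytes [78, 54, 144, 79] = 4e 36 90 4f is exactly B = 4 bytes: K' = 4e 36 90 4f.
K' ⊕ ipad = 78 00 a6 79.  K' ⊕ opad = 12 6a cc 13.
Inner input = (K'⊕ipad) ∥ m = 78 00 a6 79 ∥ 68 a1 d9.
Inner hash: even-index sum = 607 mod 256 = 95; odd-index sum = 282 mod 256 = 26 → 5f 1a.
Outer input = (K'⊕opad) ∥ inner = 12 6a cc 13 ∥ 5f 1a.
Outer hash (tag): even-index sum = 317 mod 256 = 61; odd-index sum = 151 mod 256 = 151 → 3d 97.

3d97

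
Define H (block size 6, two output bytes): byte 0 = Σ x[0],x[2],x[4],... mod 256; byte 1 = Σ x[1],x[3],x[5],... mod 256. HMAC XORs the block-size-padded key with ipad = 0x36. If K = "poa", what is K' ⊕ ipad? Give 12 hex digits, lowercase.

465957363636

Key "poa" = 70 6f 61 is 3 bytes ≤ B = 6; zero-pad to 6 bytes: K' = 70 6f 61 00 00 00.
XOR each byte with 0x36: 70⊕36=46, 6f⊕36=59, 61⊕36=57, 00⊕36=36, 00⊕36=36, 00⊕36=36.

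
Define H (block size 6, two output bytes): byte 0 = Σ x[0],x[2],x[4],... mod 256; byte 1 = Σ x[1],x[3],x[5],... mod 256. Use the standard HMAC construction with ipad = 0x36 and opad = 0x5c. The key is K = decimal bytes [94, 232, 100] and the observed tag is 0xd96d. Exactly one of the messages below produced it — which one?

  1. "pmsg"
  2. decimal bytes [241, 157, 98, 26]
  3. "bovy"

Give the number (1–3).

2

Key decimal bytes [94, 232, 100] = 5e e8 64 is 3 bytes ≤ B = 6; zero-pad to 6 bytes: K' = 5e e8 64 00 00 00.
K' ⊕ ipad = 68 de 52 36 36 36; K' ⊕ opad = 02 b4 38 5c 5c 5c.
m1: inner = H(68 de 52 36 36 36 70 6d 73 67) = d3 1e; tag = H(02 b4 38 5c 5c 5c d3 1e) = 698a
m2: inner = H(68 de 52 36 36 36 f1 9d 62 1a) = 43 01; tag = H(02 b4 38 5c 5c 5c 43 01) = d96d ← matches
m3: inner = H(68 de 52 36 36 36 62 6f 76 79) = c8 32; tag = H(02 b4 38 5c 5c 5c c8 32) = 5e9e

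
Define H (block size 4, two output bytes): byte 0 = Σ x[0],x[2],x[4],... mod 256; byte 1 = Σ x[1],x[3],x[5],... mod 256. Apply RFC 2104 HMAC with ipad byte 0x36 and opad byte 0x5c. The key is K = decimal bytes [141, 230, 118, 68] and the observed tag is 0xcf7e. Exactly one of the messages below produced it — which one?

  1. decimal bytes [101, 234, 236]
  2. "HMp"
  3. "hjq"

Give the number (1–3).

Key decimal bytes [141, 230, 118, 68] = 8d e6 76 44 is exactly B = 4 bytes: K' = 8d e6 76 44.
K' ⊕ ipad = bb d0 40 72; K' ⊕ opad = d1 ba 2a 18.
m1: inner = H(bb d0 40 72 65 ea ec) = 4c 2c; tag = H(d1 ba 2a 18 4c 2c) = 47fe
m2: inner = H(bb d0 40 72 48 4d 70) = b3 8f; tag = H(d1 ba 2a 18 b3 8f) = ae61
m3: inner = H(bb d0 40 72 68 6a 71) = d4 ac; tag = H(d1 ba 2a 18 d4 ac) = cf7e ← matches

3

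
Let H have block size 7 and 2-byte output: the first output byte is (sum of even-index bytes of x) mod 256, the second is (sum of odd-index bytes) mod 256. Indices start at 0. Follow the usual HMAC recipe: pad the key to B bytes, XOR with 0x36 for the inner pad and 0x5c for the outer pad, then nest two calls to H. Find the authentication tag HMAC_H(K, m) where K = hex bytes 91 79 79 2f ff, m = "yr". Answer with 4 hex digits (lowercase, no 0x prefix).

085b

Key hex bytes 91 79 79 2f ff is 5 bytes ≤ B = 7; zero-pad to 7 bytes: K' = 91 79 79 2f ff 00 00.
K' ⊕ ipad = a7 4f 4f 19 c9 36 36.  K' ⊕ opad = cd 25 25 73 a3 5c 5c.
Inner input = (K'⊕ipad) ∥ m = a7 4f 4f 19 c9 36 36 ∥ 79 72.
Inner hash: even-index sum = 615 mod 256 = 103; odd-index sum = 279 mod 256 = 23 → 67 17.
Outer input = (K'⊕opad) ∥ inner = cd 25 25 73 a3 5c 5c ∥ 67 17.
Outer hash (tag): even-index sum = 520 mod 256 = 8; odd-index sum = 347 mod 256 = 91 → 08 5b.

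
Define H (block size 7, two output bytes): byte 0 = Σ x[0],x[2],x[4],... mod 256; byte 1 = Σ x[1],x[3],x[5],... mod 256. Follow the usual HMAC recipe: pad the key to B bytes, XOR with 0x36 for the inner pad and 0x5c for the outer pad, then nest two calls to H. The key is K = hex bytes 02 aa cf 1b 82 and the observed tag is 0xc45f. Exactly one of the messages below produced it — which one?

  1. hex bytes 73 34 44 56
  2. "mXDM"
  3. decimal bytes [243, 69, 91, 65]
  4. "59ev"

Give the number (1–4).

4

Key hex bytes 02 aa cf 1b 82 is 5 bytes ≤ B = 7; zero-pad to 7 bytes: K' = 02 aa cf 1b 82 00 00.
K' ⊕ ipad = 34 9c f9 2d b4 36 36; K' ⊕ opad = 5e f6 93 47 de 5c 5c.
m1: inner = H(34 9c f9 2d b4 36 36 73 34 44 56) = a1 b6; tag = H(5e f6 93 47 de 5c 5c a1 b6) = e13a
m2: inner = H(34 9c f9 2d b4 36 36 6d 58 44 4d) = bc b0; tag = H(5e f6 93 47 de 5c 5c bc b0) = db55
m3: inner = H(34 9c f9 2d b4 36 36 f3 45 5b 41) = 9d 4d; tag = H(5e f6 93 47 de 5c 5c 9d 4d) = 7836
m4: inner = H(34 9c f9 2d b4 36 36 35 39 65 76) = c6 99; tag = H(5e f6 93 47 de 5c 5c c6 99) = c45f ← matches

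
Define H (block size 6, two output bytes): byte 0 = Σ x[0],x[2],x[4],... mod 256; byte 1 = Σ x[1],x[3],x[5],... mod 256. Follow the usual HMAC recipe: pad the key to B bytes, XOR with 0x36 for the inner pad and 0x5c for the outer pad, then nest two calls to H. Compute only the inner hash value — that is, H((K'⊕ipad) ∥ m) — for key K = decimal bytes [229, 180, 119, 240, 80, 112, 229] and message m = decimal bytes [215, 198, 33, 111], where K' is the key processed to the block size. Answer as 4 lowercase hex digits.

0bc3

Key decimal bytes [229, 180, 119, 240, 80, 112, 229] = e5 b4 77 f0 50 70 e5 is 7 bytes > B = 6, so hash it first: H(key) = 91 14, then zero-pad to 6 bytes: K' = 91 14 00 00 00 00.
K' ⊕ ipad = a7 22 36 36 36 36.
Inner input = a7 22 36 36 36 36 ∥ d7 c6 21 6f.
Inner hash: even-index sum = 523 mod 256 = 11; odd-index sum = 451 mod 256 = 195 → 0b c3.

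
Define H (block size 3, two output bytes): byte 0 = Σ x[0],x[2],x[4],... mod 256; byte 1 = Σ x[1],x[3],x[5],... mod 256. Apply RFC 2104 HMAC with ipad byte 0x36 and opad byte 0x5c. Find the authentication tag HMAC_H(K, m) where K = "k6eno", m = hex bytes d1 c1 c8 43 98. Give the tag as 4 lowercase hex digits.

Key "k6eno" = 6b 36 65 6e 6f is 5 bytes > B = 3, so hash it first: H(key) = 3f a4, then zero-pad to 3 bytes: K' = 3f a4 00.
K' ⊕ ipad = 09 92 36.  K' ⊕ opad = 63 f8 5c.
Inner input = (K'⊕ipad) ∥ m = 09 92 36 ∥ d1 c1 c8 43 98.
Inner hash: even-index sum = 323 mod 256 = 67; odd-index sum = 707 mod 256 = 195 → 43 c3.
Outer input = (K'⊕opad) ∥ inner = 63 f8 5c ∥ 43 c3.
Outer hash (tag): even-index sum = 386 mod 256 = 130; odd-index sum = 315 mod 256 = 59 → 82 3b.

823b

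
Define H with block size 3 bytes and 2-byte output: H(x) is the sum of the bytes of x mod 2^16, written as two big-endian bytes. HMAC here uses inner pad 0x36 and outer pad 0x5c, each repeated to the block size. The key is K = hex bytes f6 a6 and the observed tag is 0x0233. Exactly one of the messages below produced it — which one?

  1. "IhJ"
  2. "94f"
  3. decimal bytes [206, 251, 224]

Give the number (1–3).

Key hex bytes f6 a6 is 2 bytes ≤ B = 3; zero-pad to 3 bytes: K' = f6 a6 00.
K' ⊕ ipad = c0 90 36; K' ⊕ opad = aa fa 5c.
m1: inner = H(c0 90 36 49 68 4a) = 02 81; tag = H(aa fa 5c 02 81) = 0283
m2: inner = H(c0 90 36 39 34 66) = 02 59; tag = H(aa fa 5c 02 59) = 025b
m3: inner = H(c0 90 36 ce fb e0) = 04 2f; tag = H(aa fa 5c 04 2f) = 0233 ← matches

3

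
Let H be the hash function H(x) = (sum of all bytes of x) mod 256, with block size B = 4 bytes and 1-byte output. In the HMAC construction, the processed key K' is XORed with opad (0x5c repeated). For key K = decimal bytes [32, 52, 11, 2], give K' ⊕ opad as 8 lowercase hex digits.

7c68575e

Key decimal bytes [32, 52, 11, 2] = 20 34 0b 02 is exactly B = 4 bytes: K' = 20 34 0b 02.
XOR each byte with 0x5c: 20⊕5c=7c, 34⊕5c=68, 0b⊕5c=57, 02⊕5c=5e.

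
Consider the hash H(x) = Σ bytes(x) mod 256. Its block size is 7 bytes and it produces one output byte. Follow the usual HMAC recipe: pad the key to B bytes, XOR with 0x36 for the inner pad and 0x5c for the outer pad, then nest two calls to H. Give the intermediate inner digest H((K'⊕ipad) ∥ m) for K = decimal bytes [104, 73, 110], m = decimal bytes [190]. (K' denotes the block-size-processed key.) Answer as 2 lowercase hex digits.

cb

Key decimal bytes [104, 73, 110] = 68 49 6e is 3 bytes ≤ B = 7; zero-pad to 7 bytes: K' = 68 49 6e 00 00 00 00.
K' ⊕ ipad = 5e 7f 58 36 36 36 36.
Inner input = 5e 7f 58 36 36 36 36 ∥ be.
Inner hash: sum = 94+127+88+54+54+54+54+190 = 715; mod 256 = 203 → cb.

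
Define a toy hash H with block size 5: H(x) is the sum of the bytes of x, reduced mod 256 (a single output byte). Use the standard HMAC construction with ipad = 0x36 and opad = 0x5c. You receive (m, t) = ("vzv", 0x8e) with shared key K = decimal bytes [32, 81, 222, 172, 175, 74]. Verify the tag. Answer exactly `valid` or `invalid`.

Key decimal bytes [32, 81, 222, 172, 175, 74] = 20 51 de ac af 4a is 6 bytes > B = 5, so hash it first: H(key) = f4, then zero-pad to 5 bytes: K' = f4 00 00 00 00.
K' ⊕ ipad = c2 36 36 36 36; K' ⊕ opad = a8 5c 5c 5c 5c.
Inner hash: sum = 194+54+54+54+54+118+122+118 = 768; mod 256 = 0 → 00.
Outer hash (recomputed tag): sum = 168+92+92+92+92+0 = 536; mod 256 = 24 → 18.
Recomputed tag = 18; claimed = 8e → mismatch.

invalid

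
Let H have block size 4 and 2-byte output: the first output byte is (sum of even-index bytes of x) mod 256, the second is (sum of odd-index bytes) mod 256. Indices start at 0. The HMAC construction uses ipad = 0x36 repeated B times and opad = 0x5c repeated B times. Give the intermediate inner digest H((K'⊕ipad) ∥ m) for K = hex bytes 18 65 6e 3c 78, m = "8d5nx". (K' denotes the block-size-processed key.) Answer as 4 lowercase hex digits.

Key hex bytes 18 65 6e 3c 78 is 5 bytes > B = 4, so hash it first: H(key) = fe a1, then zero-pad to 4 bytes: K' = fe a1 00 00.
K' ⊕ ipad = c8 97 36 36.
Inner input = c8 97 36 36 ∥ 38 64 35 6e 78.
Inner hash: even-index sum = 483 mod 256 = 227; odd-index sum = 415 mod 256 = 159 → e3 9f.

e39f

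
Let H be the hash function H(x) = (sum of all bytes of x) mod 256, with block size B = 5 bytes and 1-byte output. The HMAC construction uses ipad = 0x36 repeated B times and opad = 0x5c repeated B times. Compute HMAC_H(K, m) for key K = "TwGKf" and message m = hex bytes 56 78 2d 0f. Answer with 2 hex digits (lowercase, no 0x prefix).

Key "TwGKf" = 54 77 47 4b 66 is exactly B = 5 bytes: K' = 54 77 47 4b 66.
K' ⊕ ipad = 62 41 71 7d 50.  K' ⊕ opad = 08 2b 1b 17 3a.
Inner input = (K'⊕ipad) ∥ m = 62 41 71 7d 50 ∥ 56 78 2d 0f.
Inner hash: sum = 98+65+113+125+80+86+120+45+15 = 747; mod 256 = 235 → eb.
Outer input = (K'⊕opad) ∥ inner = 08 2b 1b 17 3a ∥ eb.
Outer hash (tag): sum = 8+43+27+23+58+235 = 394; mod 256 = 138 → 8a.

8a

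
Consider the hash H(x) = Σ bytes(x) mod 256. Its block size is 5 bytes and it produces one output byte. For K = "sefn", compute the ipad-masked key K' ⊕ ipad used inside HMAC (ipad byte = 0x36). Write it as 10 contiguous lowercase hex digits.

4553505836

Key "sefn" = 73 65 66 6e is 4 bytes ≤ B = 5; zero-pad to 5 bytes: K' = 73 65 66 6e 00.
XOR each byte with 0x36: 73⊕36=45, 65⊕36=53, 66⊕36=50, 6e⊕36=58, 00⊕36=36.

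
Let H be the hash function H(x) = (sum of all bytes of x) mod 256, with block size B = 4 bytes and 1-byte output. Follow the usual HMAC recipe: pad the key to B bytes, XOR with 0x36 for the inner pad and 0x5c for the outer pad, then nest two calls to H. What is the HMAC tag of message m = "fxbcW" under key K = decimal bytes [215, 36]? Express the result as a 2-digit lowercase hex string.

14

Key decimal bytes [215, 36] = d7 24 is 2 bytes ≤ B = 4; zero-pad to 4 bytes: K' = d7 24 00 00.
K' ⊕ ipad = e1 12 36 36.  K' ⊕ opad = 8b 78 5c 5c.
Inner input = (K'⊕ipad) ∥ m = e1 12 36 36 ∥ 66 78 62 63 57.
Inner hash: sum = 225+18+54+54+102+120+98+99+87 = 857; mod 256 = 89 → 59.
Outer input = (K'⊕opad) ∥ inner = 8b 78 5c 5c ∥ 59.
Outer hash (tag): sum = 139+120+92+92+89 = 532; mod 256 = 20 → 14.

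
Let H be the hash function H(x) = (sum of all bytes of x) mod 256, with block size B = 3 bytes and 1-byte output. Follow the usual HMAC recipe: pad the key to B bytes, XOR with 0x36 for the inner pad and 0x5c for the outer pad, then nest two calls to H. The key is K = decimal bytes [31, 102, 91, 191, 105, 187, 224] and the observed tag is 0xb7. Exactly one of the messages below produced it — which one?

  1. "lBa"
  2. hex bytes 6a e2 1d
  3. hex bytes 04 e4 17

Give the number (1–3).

3

Key decimal bytes [31, 102, 91, 191, 105, 187, 224] = 1f 66 5b bf 69 bb e0 is 7 bytes > B = 3, so hash it first: H(key) = a3, then zero-pad to 3 bytes: K' = a3 00 00.
K' ⊕ ipad = 95 36 36; K' ⊕ opad = ff 5c 5c.
m1: inner = H(95 36 36 6c 42 61) = 10; tag = H(ff 5c 5c 10) = c7
m2: inner = H(95 36 36 6a e2 1d) = 6a; tag = H(ff 5c 5c 6a) = 21
m3: inner = H(95 36 36 04 e4 17) = 00; tag = H(ff 5c 5c 00) = b7 ← matches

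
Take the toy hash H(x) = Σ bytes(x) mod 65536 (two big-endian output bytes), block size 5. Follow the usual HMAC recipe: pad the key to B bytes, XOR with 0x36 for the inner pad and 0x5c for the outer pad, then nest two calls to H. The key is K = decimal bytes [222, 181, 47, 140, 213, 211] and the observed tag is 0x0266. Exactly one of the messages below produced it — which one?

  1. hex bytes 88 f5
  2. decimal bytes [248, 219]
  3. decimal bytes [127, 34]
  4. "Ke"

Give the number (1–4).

4

Key decimal bytes [222, 181, 47, 140, 213, 211] = de b5 2f 8c d5 d3 is 6 bytes > B = 5, so hash it first: H(key) = 03 f6, then zero-pad to 5 bytes: K' = 03 f6 00 00 00.
K' ⊕ ipad = 35 c0 36 36 36; K' ⊕ opad = 5f aa 5c 5c 5c.
m1: inner = H(35 c0 36 36 36 88 f5) = 03 14; tag = H(5f aa 5c 5c 5c 03 14) = 0234
m2: inner = H(35 c0 36 36 36 f8 db) = 03 6a; tag = H(5f aa 5c 5c 5c 03 6a) = 028a
m3: inner = H(35 c0 36 36 36 7f 22) = 02 38; tag = H(5f aa 5c 5c 5c 02 38) = 0257
m4: inner = H(35 c0 36 36 36 4b 65) = 02 47; tag = H(5f aa 5c 5c 5c 02 47) = 0266 ← matches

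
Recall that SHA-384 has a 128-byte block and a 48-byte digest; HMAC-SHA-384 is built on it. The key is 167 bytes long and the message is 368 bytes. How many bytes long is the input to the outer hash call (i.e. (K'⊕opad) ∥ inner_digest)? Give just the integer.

Key is 167 > 128 bytes, so it is hashed to 48 bytes then zero-padded to 128: |K'| = 128.
Outer input = (K'⊕opad) ∥ H(inner) → 128 + 48 = 176 bytes.

176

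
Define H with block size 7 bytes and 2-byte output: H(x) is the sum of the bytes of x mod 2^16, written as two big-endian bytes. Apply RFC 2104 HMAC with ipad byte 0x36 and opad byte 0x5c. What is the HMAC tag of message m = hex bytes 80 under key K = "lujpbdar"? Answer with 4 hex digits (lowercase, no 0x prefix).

025a

Key "lujpbdar" = 6c 75 6a 70 62 64 61 72 is 8 bytes > B = 7, so hash it first: H(key) = 03 54, then zero-pad to 7 bytes: K' = 03 54 00 00 00 00 00.
K' ⊕ ipad = 35 62 36 36 36 36 36.  K' ⊕ opad = 5f 08 5c 5c 5c 5c 5c.
Inner input = (K'⊕ipad) ∥ m = 35 62 36 36 36 36 36 ∥ 80.
Inner hash: sum = 53+98+54+54+54+54+54+128 = 549 → 02 25.
Outer input = (K'⊕opad) ∥ inner = 5f 08 5c 5c 5c 5c 5c ∥ 02 25.
Outer hash (tag): sum = 95+8+92+92+92+92+92+2+37 = 602 → 02 5a.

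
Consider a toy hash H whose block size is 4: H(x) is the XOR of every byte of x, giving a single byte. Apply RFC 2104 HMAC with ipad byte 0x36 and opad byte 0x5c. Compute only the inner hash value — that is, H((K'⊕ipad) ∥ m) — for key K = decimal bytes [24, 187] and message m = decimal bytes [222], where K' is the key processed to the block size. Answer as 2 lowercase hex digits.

Key decimal bytes [24, 187] = 18 bb is 2 bytes ≤ B = 4; zero-pad to 4 bytes: K' = 18 bb 00 00.
K' ⊕ ipad = 2e 8d 36 36.
Inner input = 2e 8d 36 36 ∥ de.
Inner hash: XOR 2e⊕8d⊕36⊕36⊕de = 7d.

7d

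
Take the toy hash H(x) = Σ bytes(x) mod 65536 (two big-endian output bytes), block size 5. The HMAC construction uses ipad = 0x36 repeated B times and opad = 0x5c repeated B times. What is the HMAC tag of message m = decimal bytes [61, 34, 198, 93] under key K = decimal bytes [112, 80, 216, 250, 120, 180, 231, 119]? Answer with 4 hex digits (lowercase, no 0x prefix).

Key decimal bytes [112, 80, 216, 250, 120, 180, 231, 119] = 70 50 d8 fa 78 b4 e7 77 is 8 bytes > B = 5, so hash it first: H(key) = 05 1c, then zero-pad to 5 bytes: K' = 05 1c 00 00 00.
K' ⊕ ipad = 33 2a 36 36 36.  K' ⊕ opad = 59 40 5c 5c 5c.
Inner input = (K'⊕ipad) ∥ m = 33 2a 36 36 36 ∥ 3d 22 c6 5d.
Inner hash: sum = 51+42+54+54+54+61+34+198+93 = 641 → 02 81.
Outer input = (K'⊕opad) ∥ inner = 59 40 5c 5c 5c ∥ 02 81.
Outer hash (tag): sum = 89+64+92+92+92+2+129 = 560 → 02 30.

0230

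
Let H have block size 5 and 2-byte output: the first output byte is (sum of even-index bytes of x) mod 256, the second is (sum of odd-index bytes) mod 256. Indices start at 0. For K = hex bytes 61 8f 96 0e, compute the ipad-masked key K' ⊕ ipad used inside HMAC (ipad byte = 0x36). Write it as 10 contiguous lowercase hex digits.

57b9a03836

Key hex bytes 61 8f 96 0e is 4 bytes ≤ B = 5; zero-pad to 5 bytes: K' = 61 8f 96 0e 00.
XOR each byte with 0x36: 61⊕36=57, 8f⊕36=b9, 96⊕36=a0, 0e⊕36=38, 00⊕36=36.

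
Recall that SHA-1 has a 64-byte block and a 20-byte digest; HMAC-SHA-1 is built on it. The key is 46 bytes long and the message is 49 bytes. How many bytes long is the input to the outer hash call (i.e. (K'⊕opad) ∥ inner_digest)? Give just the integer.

Key is 46 ≤ 64 bytes, zero-padded: |K'| = 64.
Outer input = (K'⊕opad) ∥ H(inner) → 64 + 20 = 84 bytes.

84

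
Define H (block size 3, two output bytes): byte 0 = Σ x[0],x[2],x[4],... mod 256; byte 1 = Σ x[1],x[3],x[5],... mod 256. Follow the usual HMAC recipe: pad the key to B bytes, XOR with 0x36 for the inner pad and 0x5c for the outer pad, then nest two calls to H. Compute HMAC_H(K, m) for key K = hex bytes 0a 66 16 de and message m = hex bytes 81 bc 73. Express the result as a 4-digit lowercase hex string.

3e20

Key hex bytes 0a 66 16 de is 4 bytes > B = 3, so hash it first: H(key) = 20 44, then zero-pad to 3 bytes: K' = 20 44 00.
K' ⊕ ipad = 16 72 36.  K' ⊕ opad = 7c 18 5c.
Inner input = (K'⊕ipad) ∥ m = 16 72 36 ∥ 81 bc 73.
Inner hash: even-index sum = 264 mod 256 = 8; odd-index sum = 358 mod 256 = 102 → 08 66.
Outer input = (K'⊕opad) ∥ inner = 7c 18 5c ∥ 08 66.
Outer hash (tag): even-index sum = 318 mod 256 = 62; odd-index sum = 32 mod 256 = 32 → 3e 20.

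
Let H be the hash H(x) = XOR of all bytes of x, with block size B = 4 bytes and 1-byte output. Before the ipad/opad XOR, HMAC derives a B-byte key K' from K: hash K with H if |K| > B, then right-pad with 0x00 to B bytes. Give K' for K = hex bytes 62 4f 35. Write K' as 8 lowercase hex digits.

624f3500

Key hex bytes 62 4f 35 is 3 bytes ≤ B = 4; zero-pad to 4 bytes: K' = 62 4f 35 00.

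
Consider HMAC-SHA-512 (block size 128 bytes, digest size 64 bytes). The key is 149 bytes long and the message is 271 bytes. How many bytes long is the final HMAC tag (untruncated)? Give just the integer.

64

The tag is one SHA-512 digest: 64 bytes.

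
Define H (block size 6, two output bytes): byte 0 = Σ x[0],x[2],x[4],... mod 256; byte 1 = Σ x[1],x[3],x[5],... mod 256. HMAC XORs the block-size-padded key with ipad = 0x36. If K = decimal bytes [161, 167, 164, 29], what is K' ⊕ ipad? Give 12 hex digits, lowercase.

Key decimal bytes [161, 167, 164, 29] = a1 a7 a4 1d is 4 bytes ≤ B = 6; zero-pad to 6 bytes: K' = a1 a7 a4 1d 00 00.
XOR each byte with 0x36: a1⊕36=97, a7⊕36=91, a4⊕36=92, 1d⊕36=2b, 00⊕36=36, 00⊕36=36.

9791922b3636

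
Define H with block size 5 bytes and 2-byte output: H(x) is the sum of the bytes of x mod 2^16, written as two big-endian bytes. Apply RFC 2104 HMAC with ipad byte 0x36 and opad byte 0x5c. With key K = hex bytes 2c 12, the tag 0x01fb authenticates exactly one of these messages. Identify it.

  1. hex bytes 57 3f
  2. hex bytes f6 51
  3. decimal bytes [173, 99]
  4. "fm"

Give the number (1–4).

2

Key hex bytes 2c 12 is 2 bytes ≤ B = 5; zero-pad to 5 bytes: K' = 2c 12 00 00 00.
K' ⊕ ipad = 1a 24 36 36 36; K' ⊕ opad = 70 4e 5c 5c 5c.
m1: inner = H(1a 24 36 36 36 57 3f) = 01 76; tag = H(70 4e 5c 5c 5c 01 76) = 0249
m2: inner = H(1a 24 36 36 36 f6 51) = 02 27; tag = H(70 4e 5c 5c 5c 02 27) = 01fb ← matches
m3: inner = H(1a 24 36 36 36 ad 63) = 01 f0; tag = H(70 4e 5c 5c 5c 01 f0) = 02c3
m4: inner = H(1a 24 36 36 36 66 6d) = 01 b3; tag = H(70 4e 5c 5c 5c 01 b3) = 0286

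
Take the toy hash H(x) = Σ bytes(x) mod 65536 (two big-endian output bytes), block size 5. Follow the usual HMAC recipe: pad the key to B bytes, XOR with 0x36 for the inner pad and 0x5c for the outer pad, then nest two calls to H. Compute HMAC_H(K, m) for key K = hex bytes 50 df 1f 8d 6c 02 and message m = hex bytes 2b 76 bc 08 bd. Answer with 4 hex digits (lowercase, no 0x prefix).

Key hex bytes 50 df 1f 8d 6c 02 is 6 bytes > B = 5, so hash it first: H(key) = 02 49, then zero-pad to 5 bytes: K' = 02 49 00 00 00.
K' ⊕ ipad = 34 7f 36 36 36.  K' ⊕ opad = 5e 15 5c 5c 5c.
Inner input = (K'⊕ipad) ∥ m = 34 7f 36 36 36 ∥ 2b 76 bc 08 bd.
Inner hash: sum = 52+127+54+54+54+43+118+188+8+189 = 887 → 03 77.
Outer input = (K'⊕opad) ∥ inner = 5e 15 5c 5c 5c ∥ 03 77.
Outer hash (tag): sum = 94+21+92+92+92+3+119 = 513 → 02 01.

0201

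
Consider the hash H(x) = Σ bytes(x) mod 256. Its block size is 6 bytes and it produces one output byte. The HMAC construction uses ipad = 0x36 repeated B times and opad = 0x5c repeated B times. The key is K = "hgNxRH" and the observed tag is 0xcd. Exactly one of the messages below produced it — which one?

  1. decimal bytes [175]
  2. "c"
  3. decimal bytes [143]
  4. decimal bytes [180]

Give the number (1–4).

Key "hgNxRH" = 68 67 4e 78 52 48 is exactly B = 6 bytes: K' = 68 67 4e 78 52 48.
K' ⊕ ipad = 5e 51 78 4e 64 7e; K' ⊕ opad = 34 3b 12 24 0e 14.
m1: inner = H(5e 51 78 4e 64 7e af) = 06; tag = H(34 3b 12 24 0e 14 06) = cd ← matches
m2: inner = H(5e 51 78 4e 64 7e 63) = ba; tag = H(34 3b 12 24 0e 14 ba) = 81
m3: inner = H(5e 51 78 4e 64 7e 8f) = e6; tag = H(34 3b 12 24 0e 14 e6) = ad
m4: inner = H(5e 51 78 4e 64 7e b4) = 0b; tag = H(34 3b 12 24 0e 14 0b) = d2

1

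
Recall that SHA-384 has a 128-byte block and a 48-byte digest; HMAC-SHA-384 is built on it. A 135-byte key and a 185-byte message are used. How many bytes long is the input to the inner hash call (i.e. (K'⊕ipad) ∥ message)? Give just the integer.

313

Key is 135 > 128 bytes, so it is hashed to 48 bytes then zero-padded to 128: |K'| = 128.
Inner input = (K'⊕ipad) ∥ m → 128 + 185 = 313 bytes.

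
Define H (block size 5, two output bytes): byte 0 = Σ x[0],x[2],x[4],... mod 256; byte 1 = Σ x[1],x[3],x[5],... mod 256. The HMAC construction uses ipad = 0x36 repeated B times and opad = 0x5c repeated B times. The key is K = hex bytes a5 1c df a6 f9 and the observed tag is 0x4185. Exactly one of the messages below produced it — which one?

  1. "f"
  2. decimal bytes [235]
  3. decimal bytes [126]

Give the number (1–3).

1

Key hex bytes a5 1c df a6 f9 is exactly B = 5 bytes: K' = a5 1c df a6 f9.
K' ⊕ ipad = 93 2a e9 90 cf; K' ⊕ opad = f9 40 83 fa a5.
m1: inner = H(93 2a e9 90 cf 66) = 4b 20; tag = H(f9 40 83 fa a5 4b 20) = 4185 ← matches
m2: inner = H(93 2a e9 90 cf eb) = 4b a5; tag = H(f9 40 83 fa a5 4b a5) = c685
m3: inner = H(93 2a e9 90 cf 7e) = 4b 38; tag = H(f9 40 83 fa a5 4b 38) = 5985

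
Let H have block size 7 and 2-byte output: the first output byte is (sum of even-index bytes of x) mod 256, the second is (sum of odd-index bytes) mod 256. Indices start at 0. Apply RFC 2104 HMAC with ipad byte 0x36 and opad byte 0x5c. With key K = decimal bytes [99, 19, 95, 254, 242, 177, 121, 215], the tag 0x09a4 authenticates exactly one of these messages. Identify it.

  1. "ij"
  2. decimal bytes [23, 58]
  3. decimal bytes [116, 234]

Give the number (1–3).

Key decimal bytes [99, 19, 95, 254, 242, 177, 121, 215] = 63 13 5f fe f2 b1 79 d7 is 8 bytes > B = 7, so hash it first: H(key) = 2d 99, then zero-pad to 7 bytes: K' = 2d 99 00 00 00 00 00.
K' ⊕ ipad = 1b af 36 36 36 36 36; K' ⊕ opad = 71 c5 5c 5c 5c 5c 5c.
m1: inner = H(1b af 36 36 36 36 36 69 6a) = 27 84; tag = H(71 c5 5c 5c 5c 5c 5c 27 84) = 09a4 ← matches
m2: inner = H(1b af 36 36 36 36 36 17 3a) = f7 32; tag = H(71 c5 5c 5c 5c 5c 5c f7 32) = b774
m3: inner = H(1b af 36 36 36 36 36 74 ea) = a7 8f; tag = H(71 c5 5c 5c 5c 5c 5c a7 8f) = 1424

1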